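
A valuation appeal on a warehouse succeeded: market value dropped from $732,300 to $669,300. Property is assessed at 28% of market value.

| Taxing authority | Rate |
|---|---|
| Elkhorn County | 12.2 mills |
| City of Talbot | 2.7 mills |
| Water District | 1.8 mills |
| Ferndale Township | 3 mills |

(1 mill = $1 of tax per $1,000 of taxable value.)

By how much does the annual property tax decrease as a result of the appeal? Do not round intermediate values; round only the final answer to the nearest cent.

Old assessed value = $732,300 × 0.28 = $205,044
New assessed value = $669,300 × 0.28 = $187,404
Combined rate = 0.0122 + 0.0027 + 0.0018 + 0.003 = 0.0197
Old tax = $205,044 × 0.0197 = $4,039.3668
New tax = $187,404 × 0.0197 = $3,691.8588
Reduction = $4,039.3668 − $3,691.8588 = $347.508

$347.51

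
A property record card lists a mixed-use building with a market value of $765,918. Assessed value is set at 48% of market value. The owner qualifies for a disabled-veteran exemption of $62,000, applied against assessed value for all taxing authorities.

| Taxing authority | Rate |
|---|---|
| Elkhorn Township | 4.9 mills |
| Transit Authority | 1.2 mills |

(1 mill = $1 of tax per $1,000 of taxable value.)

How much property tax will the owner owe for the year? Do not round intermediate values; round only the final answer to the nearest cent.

Assessed value = $765,918 × 0.48 = $367,640.64
Taxable value = $367,640.64 − $62,000 = $305,640.64
Elkhorn Township: $305,640.64 × 0.0049 = $1,497.639136
Transit Authority: $305,640.64 × 0.0012 = $366.768768
Total = $1,497.639136 + $366.768768 = $1,864.407904

$1,864.41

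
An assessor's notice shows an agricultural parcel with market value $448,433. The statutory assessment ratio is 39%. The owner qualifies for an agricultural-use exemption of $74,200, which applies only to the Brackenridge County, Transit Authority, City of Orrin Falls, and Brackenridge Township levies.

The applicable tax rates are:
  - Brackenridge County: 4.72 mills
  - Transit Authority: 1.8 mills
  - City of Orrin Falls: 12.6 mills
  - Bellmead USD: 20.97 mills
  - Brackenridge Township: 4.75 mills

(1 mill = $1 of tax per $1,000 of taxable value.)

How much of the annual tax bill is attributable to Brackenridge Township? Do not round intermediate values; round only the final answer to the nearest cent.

Assessed value = $448,433 × 0.39 = $174,888.87
Brackenridge Township taxable value = $174,888.87 − $74,200 = $100,688.87
Brackenridge Township levy = $100,688.87 × 0.00475 = $478.2721325

$478.27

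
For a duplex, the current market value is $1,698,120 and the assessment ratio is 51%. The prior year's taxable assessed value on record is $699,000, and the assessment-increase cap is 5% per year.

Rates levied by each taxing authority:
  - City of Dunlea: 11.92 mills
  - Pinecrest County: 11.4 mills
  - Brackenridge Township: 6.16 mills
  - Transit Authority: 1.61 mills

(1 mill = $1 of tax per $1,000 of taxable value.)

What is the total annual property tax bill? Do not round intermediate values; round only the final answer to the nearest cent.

$22,818.51

Uncapped assessed value = $1,698,120 × 0.51 = $866,041.2
Cap limit = $699,000 × 1.05 = $733,950
Taxable assessed value = min($866,041.2, $733,950) = $733,950 (cap binds)
City of Dunlea: $733,950 × 0.01192 = $8,748.684
Pinecrest County: $733,950 × 0.0114 = $8,367.03
Brackenridge Township: $733,950 × 0.00616 = $4,521.132
Transit Authority: $733,950 × 0.00161 = $1,181.6595
Total = $22,818.5055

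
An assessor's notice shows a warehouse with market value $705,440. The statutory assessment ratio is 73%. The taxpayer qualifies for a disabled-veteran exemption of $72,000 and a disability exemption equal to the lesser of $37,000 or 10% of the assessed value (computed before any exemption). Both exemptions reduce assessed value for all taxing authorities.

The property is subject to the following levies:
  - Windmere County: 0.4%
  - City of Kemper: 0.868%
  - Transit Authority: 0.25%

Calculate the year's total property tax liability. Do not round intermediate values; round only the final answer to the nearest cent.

Assessed value = $705,440 × 0.73 = $514,971.2
Disability exemption = min($37,000, 10% × $514,971.2) = min($37,000, $51,497.12) = $37,000 (dollar cap binds)
Taxable value = $514,971.2 − $72,000 − $37,000 = $405,971.2
Windmere County: $405,971.2 × 0.004 = $1,623.8848
City of Kemper: $405,971.2 × 0.00868 = $3,523.830016
Transit Authority: $405,971.2 × 0.0025 = $1,014.928
Total = $6,162.642816

$6,162.64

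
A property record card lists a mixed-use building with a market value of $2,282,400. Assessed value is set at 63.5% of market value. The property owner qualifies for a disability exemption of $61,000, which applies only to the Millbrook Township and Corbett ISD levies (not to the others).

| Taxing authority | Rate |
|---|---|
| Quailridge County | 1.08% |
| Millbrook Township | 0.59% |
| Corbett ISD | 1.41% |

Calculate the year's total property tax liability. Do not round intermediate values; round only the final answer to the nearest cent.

Assessed value = $2,282,400 × 0.635 = $1,449,324
Quailridge County: $1,449,324 × 0.0108 = $15,652.6992
Millbrook Township: ($1,449,324 − $61,000) × 0.0059 = $1,388,324 × 0.0059 = $8,191.1116
Corbett ISD: ($1,449,324 − $61,000) × 0.0141 = $1,388,324 × 0.0141 = $19,575.3684
Total = $43,419.1792

$43,419.18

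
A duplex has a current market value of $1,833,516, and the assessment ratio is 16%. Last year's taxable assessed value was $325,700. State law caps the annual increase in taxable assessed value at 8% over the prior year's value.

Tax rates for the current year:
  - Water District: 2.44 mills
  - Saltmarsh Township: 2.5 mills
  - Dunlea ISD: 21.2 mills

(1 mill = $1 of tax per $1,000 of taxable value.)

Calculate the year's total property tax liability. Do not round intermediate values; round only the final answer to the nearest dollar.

Uncapped assessed value = $1,833,516 × 0.16 = $293,362.56
Cap limit = $325,700 × 1.08 = $351,756
Taxable assessed value = min($293,362.56, $351,756) = $293,362.56 (cap does not bind)
Water District: $293,362.56 × 0.00244 = $715.8046464
Saltmarsh Township: $293,362.56 × 0.0025 = $733.4064
Dunlea ISD: $293,362.56 × 0.0212 = $6,219.286272
Total = $7,668.4973184

$7,668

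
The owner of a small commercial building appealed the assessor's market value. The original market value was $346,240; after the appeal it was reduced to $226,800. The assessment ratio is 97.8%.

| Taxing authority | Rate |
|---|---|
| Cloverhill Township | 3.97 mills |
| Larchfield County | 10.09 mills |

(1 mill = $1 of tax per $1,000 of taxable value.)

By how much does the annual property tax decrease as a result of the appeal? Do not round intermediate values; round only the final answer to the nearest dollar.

$1,642

Old assessed value = $346,240 × 0.978 = $338,622.72
New assessed value = $226,800 × 0.978 = $221,810.4
Combined rate = 0.00397 + 0.01009 = 0.01406
Old tax = $338,622.72 × 0.01406 = $4,761.0354432
New tax = $221,810.4 × 0.01406 = $3,118.654224
Reduction = $4,761.0354432 − $3,118.654224 = $1,642.3812192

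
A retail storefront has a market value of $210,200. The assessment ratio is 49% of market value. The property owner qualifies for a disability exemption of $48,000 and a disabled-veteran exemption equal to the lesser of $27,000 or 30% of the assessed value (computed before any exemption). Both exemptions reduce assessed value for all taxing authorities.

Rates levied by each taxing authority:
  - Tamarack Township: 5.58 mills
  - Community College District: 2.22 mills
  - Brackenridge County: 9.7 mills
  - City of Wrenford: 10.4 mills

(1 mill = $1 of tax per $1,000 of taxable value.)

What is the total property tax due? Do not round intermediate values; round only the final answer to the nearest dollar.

$781

Assessed value = $210,200 × 0.49 = $102,998
Disabled-veteran exemption = min($27,000, 30% × $102,998) = min($27,000, $30,899.4) = $27,000 (dollar cap binds)
Taxable value = $102,998 − $48,000 − $27,000 = $27,998
Tamarack Township: $27,998 × 0.00558 = $156.22884
Community College District: $27,998 × 0.00222 = $62.15556
Brackenridge County: $27,998 × 0.0097 = $271.5806
City of Wrenford: $27,998 × 0.0104 = $291.1792
Total = $781.1442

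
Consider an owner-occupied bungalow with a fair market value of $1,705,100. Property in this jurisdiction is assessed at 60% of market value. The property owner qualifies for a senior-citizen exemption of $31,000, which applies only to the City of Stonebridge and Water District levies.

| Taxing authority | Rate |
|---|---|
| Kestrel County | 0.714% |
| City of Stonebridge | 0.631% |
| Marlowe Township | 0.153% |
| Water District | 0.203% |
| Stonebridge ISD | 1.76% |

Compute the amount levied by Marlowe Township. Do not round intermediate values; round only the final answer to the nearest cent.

Assessed value = $1,705,100 × 0.6 = $1,023,060
Marlowe Township taxable value = $1,023,060 (exemption does not apply)
Marlowe Township levy = $1,023,060 × 0.00153 = $1,565.2818

$1,565.28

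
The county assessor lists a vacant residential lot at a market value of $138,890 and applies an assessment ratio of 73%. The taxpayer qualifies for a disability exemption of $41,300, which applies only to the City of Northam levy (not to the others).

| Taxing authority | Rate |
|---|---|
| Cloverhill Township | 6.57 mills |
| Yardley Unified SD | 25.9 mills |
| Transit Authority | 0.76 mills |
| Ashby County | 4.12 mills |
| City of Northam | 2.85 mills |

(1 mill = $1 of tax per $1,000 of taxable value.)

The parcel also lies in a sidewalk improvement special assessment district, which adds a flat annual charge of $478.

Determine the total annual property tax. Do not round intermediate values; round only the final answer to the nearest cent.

Assessed value = $138,890 × 0.73 = $101,389.7
Cloverhill Township: $101,389.7 × 0.00657 = $666.130329
Yardley Unified SD: $101,389.7 × 0.0259 = $2,625.99323
Transit Authority: $101,389.7 × 0.00076 = $77.056172
Ashby County: $101,389.7 × 0.00412 = $417.725564
City of Northam: ($101,389.7 − $41,300) × 0.00285 = $60,089.7 × 0.00285 = $171.255645
Levies subtotal = $3,958.16094
Total = $3,958.16094 + $478 = $4,436.16094

$4,436.16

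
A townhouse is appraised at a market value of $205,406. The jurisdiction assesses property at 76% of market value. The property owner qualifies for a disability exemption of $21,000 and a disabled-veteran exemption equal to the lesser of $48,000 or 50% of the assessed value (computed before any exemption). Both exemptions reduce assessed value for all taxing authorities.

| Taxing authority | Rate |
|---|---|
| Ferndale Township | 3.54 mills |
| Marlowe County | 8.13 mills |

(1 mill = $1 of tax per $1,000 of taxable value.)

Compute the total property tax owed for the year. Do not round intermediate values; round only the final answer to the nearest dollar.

$1,017

Assessed value = $205,406 × 0.76 = $156,108.56
Disabled-veteran exemption = min($48,000, 50% × $156,108.56) = min($48,000, $78,054.28) = $48,000 (dollar cap binds)
Taxable value = $156,108.56 − $21,000 − $48,000 = $87,108.56
Ferndale Township: $87,108.56 × 0.00354 = $308.3643024
Marlowe County: $87,108.56 × 0.00813 = $708.1925928
Total = $1,016.5568952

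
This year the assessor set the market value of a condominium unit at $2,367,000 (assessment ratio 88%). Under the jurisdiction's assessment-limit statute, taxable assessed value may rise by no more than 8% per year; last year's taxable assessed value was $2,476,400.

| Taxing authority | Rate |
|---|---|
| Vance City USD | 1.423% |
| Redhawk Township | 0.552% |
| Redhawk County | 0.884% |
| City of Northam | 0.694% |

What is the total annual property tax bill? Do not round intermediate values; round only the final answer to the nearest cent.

Uncapped assessed value = $2,367,000 × 0.88 = $2,082,960
Cap limit = $2,476,400 × 1.08 = $2,674,512
Taxable assessed value = min($2,082,960, $2,674,512) = $2,082,960 (cap does not bind)
Vance City USD: $2,082,960 × 0.01423 = $29,640.5208
Redhawk Township: $2,082,960 × 0.00552 = $11,497.9392
Redhawk County: $2,082,960 × 0.00884 = $18,413.3664
City of Northam: $2,082,960 × 0.00694 = $14,455.7424
Total = $74,007.5688

$74,007.57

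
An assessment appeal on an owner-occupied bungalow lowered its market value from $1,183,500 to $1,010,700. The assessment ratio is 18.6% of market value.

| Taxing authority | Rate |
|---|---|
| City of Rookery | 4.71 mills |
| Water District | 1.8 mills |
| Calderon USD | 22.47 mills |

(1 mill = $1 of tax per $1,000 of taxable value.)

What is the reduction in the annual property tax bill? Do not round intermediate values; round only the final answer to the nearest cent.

$931.44

Old assessed value = $1,183,500 × 0.186 = $220,131
New assessed value = $1,010,700 × 0.186 = $187,990.2
Combined rate = 0.00471 + 0.0018 + 0.02247 = 0.02898
Old tax = $220,131 × 0.02898 = $6,379.39638
New tax = $187,990.2 × 0.02898 = $5,447.955996
Reduction = $6,379.39638 − $5,447.955996 = $931.440384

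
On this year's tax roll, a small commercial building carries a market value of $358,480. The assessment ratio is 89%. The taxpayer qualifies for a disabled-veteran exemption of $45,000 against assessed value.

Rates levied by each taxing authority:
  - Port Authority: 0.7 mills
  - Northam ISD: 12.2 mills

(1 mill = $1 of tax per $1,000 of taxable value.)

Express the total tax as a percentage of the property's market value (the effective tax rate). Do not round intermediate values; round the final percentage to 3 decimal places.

0.986%

Assessed value = $358,480 × 0.89 = $319,047.2
Taxable value = $319,047.2 − $45,000 = $274,047.2
Port Authority: $274,047.2 × 0.0007 = $191.83304
Northam ISD: $274,047.2 × 0.0122 = $3,343.37584
Total tax = $3,535.20888
Effective rate = $3,535.20888 ÷ $358,480 = 0.986% of market value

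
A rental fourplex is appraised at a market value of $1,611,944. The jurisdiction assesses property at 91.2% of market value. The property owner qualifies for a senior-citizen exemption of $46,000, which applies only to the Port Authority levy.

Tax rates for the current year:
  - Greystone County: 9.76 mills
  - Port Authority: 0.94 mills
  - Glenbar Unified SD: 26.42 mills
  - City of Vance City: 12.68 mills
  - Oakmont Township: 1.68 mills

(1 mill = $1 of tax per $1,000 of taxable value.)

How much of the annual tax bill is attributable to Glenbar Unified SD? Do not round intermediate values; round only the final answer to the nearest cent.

Assessed value = $1,611,944 × 0.912 = $1,470,092.928
Glenbar Unified SD taxable value = $1,470,092.928 (exemption does not apply)
Glenbar Unified SD levy = $1,470,092.928 × 0.02642 = $38,839.85515776

$38,839.86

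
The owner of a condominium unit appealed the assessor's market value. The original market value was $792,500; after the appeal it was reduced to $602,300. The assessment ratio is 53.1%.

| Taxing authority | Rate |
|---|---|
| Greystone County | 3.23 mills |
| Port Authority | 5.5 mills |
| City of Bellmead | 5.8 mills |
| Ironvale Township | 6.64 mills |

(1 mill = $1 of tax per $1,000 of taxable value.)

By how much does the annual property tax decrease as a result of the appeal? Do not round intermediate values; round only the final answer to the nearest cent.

$2,138.09

Old assessed value = $792,500 × 0.531 = $420,817.5
New assessed value = $602,300 × 0.531 = $319,821.3
Combined rate = 0.00323 + 0.0055 + 0.0058 + 0.00664 = 0.02117
Old tax = $420,817.5 × 0.02117 = $8,908.706475
New tax = $319,821.3 × 0.02117 = $6,770.616921
Reduction = $8,908.706475 − $6,770.616921 = $2,138.089554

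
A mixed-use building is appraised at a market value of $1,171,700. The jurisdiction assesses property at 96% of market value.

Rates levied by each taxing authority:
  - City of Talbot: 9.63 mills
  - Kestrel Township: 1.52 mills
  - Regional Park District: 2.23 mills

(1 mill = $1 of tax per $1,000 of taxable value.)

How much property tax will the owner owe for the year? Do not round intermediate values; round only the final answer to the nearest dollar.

$15,050

Assessed value = $1,171,700 × 0.96 = $1,124,832
City of Talbot: $1,124,832 × 0.00963 = $10,832.13216
Kestrel Township: $1,124,832 × 0.00152 = $1,709.74464
Regional Park District: $1,124,832 × 0.00223 = $2,508.37536
Total = $10,832.13216 + $1,709.74464 + $2,508.37536 = $15,050.25216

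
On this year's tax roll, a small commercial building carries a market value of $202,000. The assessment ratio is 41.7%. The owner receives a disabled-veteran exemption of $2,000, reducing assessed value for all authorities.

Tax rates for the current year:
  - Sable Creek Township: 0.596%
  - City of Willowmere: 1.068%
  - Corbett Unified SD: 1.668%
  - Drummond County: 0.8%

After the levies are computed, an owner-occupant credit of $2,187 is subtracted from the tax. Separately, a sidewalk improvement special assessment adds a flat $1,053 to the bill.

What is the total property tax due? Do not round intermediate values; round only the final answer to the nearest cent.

Assessed value = $202,000 × 0.417 = $84,234
Taxable value = $84,234 − $2,000 = $82,234
Sable Creek Township: $82,234 × 0.00596 = $490.11464
City of Willowmere: $82,234 × 0.01068 = $878.25912
Corbett Unified SD: $82,234 × 0.01668 = $1,371.66312
Drummond County: $82,234 × 0.008 = $657.872
Levies subtotal = $3,397.90888
After credit = $3,397.90888 − $2,187 = $1,210.90888
Total = $1,210.90888 + $1,053 = $2,263.90888

$2,263.91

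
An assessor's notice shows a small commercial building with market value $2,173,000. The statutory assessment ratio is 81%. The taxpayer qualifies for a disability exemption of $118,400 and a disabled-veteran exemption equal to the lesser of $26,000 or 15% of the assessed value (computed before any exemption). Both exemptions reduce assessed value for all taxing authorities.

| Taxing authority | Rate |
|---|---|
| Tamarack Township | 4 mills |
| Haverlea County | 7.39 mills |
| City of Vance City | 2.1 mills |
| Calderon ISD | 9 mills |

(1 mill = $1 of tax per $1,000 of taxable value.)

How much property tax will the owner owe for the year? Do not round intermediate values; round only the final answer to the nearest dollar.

$36,338

Assessed value = $2,173,000 × 0.81 = $1,760,130
Disabled-veteran exemption = min($26,000, 15% × $1,760,130) = min($26,000, $264,019.5) = $26,000 (dollar cap binds)
Taxable value = $1,760,130 − $118,400 − $26,000 = $1,615,730
Tamarack Township: $1,615,730 × 0.004 = $6,462.92
Haverlea County: $1,615,730 × 0.00739 = $11,940.2447
City of Vance City: $1,615,730 × 0.0021 = $3,393.033
Calderon ISD: $1,615,730 × 0.009 = $14,541.57
Total = $36,337.7677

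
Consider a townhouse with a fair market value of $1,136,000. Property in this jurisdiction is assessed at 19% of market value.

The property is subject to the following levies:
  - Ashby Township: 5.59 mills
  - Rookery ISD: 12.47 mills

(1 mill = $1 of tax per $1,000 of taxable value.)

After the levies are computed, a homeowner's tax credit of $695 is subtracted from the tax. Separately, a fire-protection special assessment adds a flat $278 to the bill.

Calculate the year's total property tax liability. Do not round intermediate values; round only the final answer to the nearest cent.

$3,481.07

Assessed value = $1,136,000 × 0.19 = $215,840
Ashby Township: $215,840 × 0.00559 = $1,206.5456
Rookery ISD: $215,840 × 0.01247 = $2,691.5248
Levies subtotal = $3,898.0704
After credit = $3,898.0704 − $695 = $3,203.0704
Total = $3,203.0704 + $278 = $3,481.0704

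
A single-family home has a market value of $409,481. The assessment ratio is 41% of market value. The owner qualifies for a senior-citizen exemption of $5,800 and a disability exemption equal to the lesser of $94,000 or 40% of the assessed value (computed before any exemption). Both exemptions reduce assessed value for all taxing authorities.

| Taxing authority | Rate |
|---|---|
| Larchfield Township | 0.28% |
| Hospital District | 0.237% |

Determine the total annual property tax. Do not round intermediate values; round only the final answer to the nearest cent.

Assessed value = $409,481 × 0.41 = $167,887.21
Disability exemption = min($94,000, 40% × $167,887.21) = min($94,000, $67,154.884) = $67,154.884 (percentage binds)
Taxable value = $167,887.21 − $5,800 − $67,154.884 = $94,932.326
Larchfield Township: $94,932.326 × 0.0028 = $265.8105128
Hospital District: $94,932.326 × 0.00237 = $224.98961262
Total = $490.80012542

$490.80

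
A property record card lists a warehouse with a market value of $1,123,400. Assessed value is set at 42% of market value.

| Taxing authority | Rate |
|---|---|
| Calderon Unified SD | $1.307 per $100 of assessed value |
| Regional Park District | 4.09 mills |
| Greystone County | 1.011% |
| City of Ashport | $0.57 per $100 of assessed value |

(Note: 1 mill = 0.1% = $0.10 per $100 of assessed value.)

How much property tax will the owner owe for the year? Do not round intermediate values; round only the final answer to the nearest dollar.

Assessed value = $1,123,400 × 0.42 = $471,828
Calderon Unified SD: $471,828 × 0.01307 = $6,166.79196
Regional Park District: $471,828 × 0.00409 = $1,929.77652
Greystone County: $471,828 × 0.01011 = $4,770.18108
City of Ashport: $471,828 × 0.0057 = $2,689.4196
Total = $15,556.16916

$15,556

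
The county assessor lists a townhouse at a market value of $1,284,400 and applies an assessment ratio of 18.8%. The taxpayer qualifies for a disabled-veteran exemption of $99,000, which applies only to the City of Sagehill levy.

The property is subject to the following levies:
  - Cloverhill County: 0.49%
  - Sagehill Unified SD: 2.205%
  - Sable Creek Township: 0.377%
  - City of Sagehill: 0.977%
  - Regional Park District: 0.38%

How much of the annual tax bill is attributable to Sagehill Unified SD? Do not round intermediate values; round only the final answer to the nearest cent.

Assessed value = $1,284,400 × 0.188 = $241,467.2
Sagehill Unified SD taxable value = $241,467.2 (exemption does not apply)
Sagehill Unified SD levy = $241,467.2 × 0.02205 = $5,324.35176

$5,324.35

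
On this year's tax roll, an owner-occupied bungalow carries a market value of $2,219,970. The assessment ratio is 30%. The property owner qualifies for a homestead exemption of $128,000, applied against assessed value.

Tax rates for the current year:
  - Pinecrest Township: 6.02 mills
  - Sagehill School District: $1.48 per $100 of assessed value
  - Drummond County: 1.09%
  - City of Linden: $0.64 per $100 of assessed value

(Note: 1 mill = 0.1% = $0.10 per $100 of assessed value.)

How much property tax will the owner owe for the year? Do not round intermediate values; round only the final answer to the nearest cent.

$20,508.22

Assessed value = $2,219,970 × 0.3 = $665,991
Taxable value = $665,991 − $128,000 = $537,991
Pinecrest Township: $537,991 × 0.00602 = $3,238.70582
Sagehill School District: $537,991 × 0.0148 = $7,962.2668
Drummond County: $537,991 × 0.0109 = $5,864.1019
City of Linden: $537,991 × 0.0064 = $3,443.1424
Total = $20,508.21692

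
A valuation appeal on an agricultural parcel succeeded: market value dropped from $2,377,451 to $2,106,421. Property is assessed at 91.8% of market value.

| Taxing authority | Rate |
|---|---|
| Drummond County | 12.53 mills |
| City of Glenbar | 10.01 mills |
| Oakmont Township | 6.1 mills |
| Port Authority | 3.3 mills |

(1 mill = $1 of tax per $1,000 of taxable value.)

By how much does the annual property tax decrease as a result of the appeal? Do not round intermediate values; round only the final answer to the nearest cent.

$7,946.85

Old assessed value = $2,377,451 × 0.918 = $2,182,500.018
New assessed value = $2,106,421 × 0.918 = $1,933,694.478
Combined rate = 0.01253 + 0.01001 + 0.0061 + 0.0033 = 0.03194
Old tax = $2,182,500.018 × 0.03194 = $69,709.05057492
New tax = $1,933,694.478 × 0.03194 = $61,762.20162732
Reduction = $69,709.05057492 − $61,762.20162732 = $7,946.8489476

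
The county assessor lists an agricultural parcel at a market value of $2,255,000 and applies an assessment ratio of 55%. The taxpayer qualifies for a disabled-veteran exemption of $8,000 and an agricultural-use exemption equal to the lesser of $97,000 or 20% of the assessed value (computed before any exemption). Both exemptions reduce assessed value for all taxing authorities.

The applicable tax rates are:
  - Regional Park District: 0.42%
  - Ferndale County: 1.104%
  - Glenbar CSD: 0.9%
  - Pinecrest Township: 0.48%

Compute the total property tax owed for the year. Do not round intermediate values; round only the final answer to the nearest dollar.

$32,968

Assessed value = $2,255,000 × 0.55 = $1,240,250
Agricultural-use exemption = min($97,000, 20% × $1,240,250) = min($97,000, $248,050) = $97,000 (dollar cap binds)
Taxable value = $1,240,250 − $8,000 − $97,000 = $1,135,250
Regional Park District: $1,135,250 × 0.0042 = $4,768.05
Ferndale County: $1,135,250 × 0.01104 = $12,533.16
Glenbar CSD: $1,135,250 × 0.009 = $10,217.25
Pinecrest Township: $1,135,250 × 0.0048 = $5,449.2
Total = $32,967.66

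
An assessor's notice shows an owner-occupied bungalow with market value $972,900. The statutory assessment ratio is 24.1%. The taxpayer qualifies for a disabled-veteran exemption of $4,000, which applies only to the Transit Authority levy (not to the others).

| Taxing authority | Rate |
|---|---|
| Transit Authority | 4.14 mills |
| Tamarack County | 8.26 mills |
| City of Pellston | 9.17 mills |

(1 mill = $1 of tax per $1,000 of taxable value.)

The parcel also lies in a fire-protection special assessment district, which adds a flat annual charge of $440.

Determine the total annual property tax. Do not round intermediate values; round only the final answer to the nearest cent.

Assessed value = $972,900 × 0.241 = $234,468.9
Transit Authority: ($234,468.9 − $4,000) × 0.00414 = $230,468.9 × 0.00414 = $954.141246
Tamarack County: $234,468.9 × 0.00826 = $1,936.713114
City of Pellston: $234,468.9 × 0.00917 = $2,150.079813
Levies subtotal = $5,040.934173
Total = $5,040.934173 + $440 = $5,480.934173

$5,480.93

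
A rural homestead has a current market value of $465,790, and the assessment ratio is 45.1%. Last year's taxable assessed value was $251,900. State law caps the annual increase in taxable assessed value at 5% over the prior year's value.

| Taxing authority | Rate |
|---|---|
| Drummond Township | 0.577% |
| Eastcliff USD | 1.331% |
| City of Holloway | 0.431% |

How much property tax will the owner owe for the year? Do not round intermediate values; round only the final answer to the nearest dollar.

Uncapped assessed value = $465,790 × 0.451 = $210,071.29
Cap limit = $251,900 × 1.05 = $264,495
Taxable assessed value = min($210,071.29, $264,495) = $210,071.29 (cap does not bind)
Drummond Township: $210,071.29 × 0.00577 = $1,212.1113433
Eastcliff USD: $210,071.29 × 0.01331 = $2,796.0488699
City of Holloway: $210,071.29 × 0.00431 = $905.4072599
Total = $4,913.5674731

$4,914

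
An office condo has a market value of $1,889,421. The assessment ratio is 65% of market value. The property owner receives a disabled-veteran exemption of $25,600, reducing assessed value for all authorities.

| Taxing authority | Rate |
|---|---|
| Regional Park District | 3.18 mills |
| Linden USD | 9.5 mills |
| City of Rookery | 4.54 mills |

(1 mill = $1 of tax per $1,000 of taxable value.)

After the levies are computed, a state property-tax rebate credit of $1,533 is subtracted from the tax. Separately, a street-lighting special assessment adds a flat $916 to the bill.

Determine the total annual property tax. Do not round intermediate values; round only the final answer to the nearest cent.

Assessed value = $1,889,421 × 0.65 = $1,228,123.65
Taxable value = $1,228,123.65 − $25,600 = $1,202,523.65
Regional Park District: $1,202,523.65 × 0.00318 = $3,824.025207
Linden USD: $1,202,523.65 × 0.0095 = $11,423.974675
City of Rookery: $1,202,523.65 × 0.00454 = $5,459.457371
Levies subtotal = $20,707.457253
After credit = $20,707.457253 − $1,533 = $19,174.457253
Total = $19,174.457253 + $916 = $20,090.457253

$20,090.46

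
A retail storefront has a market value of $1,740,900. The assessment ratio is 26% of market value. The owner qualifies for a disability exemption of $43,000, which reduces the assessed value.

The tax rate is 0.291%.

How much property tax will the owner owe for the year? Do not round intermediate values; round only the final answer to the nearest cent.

Assessed value = $1,740,900 × 0.26 = $452,634
Taxable value = $452,634 − $43,000 = $409,634
Tax = $409,634 × 0.00291 = $1,192.03494

$1,192.03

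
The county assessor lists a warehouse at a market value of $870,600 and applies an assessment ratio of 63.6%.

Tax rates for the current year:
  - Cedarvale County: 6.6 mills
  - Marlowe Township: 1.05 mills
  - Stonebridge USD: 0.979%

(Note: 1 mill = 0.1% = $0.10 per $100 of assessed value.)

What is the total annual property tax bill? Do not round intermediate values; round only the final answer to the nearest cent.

Assessed value = $870,600 × 0.636 = $553,701.6
Cedarvale County: $553,701.6 × 0.0066 = $3,654.43056
Marlowe Township: $553,701.6 × 0.00105 = $581.38668
Stonebridge USD: $553,701.6 × 0.00979 = $5,420.738664
Total = $9,656.555904

$9,656.56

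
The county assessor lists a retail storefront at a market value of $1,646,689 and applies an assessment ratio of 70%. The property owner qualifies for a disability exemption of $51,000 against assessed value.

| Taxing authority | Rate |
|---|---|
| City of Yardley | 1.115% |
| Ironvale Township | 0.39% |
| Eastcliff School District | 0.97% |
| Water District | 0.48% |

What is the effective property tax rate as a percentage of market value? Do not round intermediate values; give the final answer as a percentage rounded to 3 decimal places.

1.977%

Assessed value = $1,646,689 × 0.7 = $1,152,682.3
Taxable value = $1,152,682.3 − $51,000 = $1,101,682.3
City of Yardley: $1,101,682.3 × 0.01115 = $12,283.757645
Ironvale Township: $1,101,682.3 × 0.0039 = $4,296.56097
Eastcliff School District: $1,101,682.3 × 0.0097 = $10,686.31831
Water District: $1,101,682.3 × 0.0048 = $5,288.07504
Total tax = $32,554.711965
Effective rate = $32,554.711965 ÷ $1,646,689 = 1.977% of market value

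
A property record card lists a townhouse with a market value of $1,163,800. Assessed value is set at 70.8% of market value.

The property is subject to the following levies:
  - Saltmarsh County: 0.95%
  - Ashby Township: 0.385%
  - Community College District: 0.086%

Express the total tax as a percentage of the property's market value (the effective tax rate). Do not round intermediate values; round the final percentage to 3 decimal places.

Assessed value = $1,163,800 × 0.708 = $823,970.4
Saltmarsh County: $823,970.4 × 0.0095 = $7,827.7188
Ashby Township: $823,970.4 × 0.00385 = $3,172.28604
Community College District: $823,970.4 × 0.00086 = $708.614544
Total tax = $11,708.619384
Effective rate = $11,708.619384 ÷ $1,163,800 = 1.006% of market value

1.006%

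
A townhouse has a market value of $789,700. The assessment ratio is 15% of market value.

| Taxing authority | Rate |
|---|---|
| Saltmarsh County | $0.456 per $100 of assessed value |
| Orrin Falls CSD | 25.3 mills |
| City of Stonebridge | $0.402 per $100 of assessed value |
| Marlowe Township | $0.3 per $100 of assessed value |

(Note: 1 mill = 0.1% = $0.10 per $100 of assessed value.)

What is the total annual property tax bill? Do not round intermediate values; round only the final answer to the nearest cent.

Assessed value = $789,700 × 0.15 = $118,455
Saltmarsh County: $118,455 × 0.00456 = $540.1548
Orrin Falls CSD: $118,455 × 0.0253 = $2,996.9115
City of Stonebridge: $118,455 × 0.00402 = $476.1891
Marlowe Township: $118,455 × 0.003 = $355.365
Total = $4,368.6204

$4,368.62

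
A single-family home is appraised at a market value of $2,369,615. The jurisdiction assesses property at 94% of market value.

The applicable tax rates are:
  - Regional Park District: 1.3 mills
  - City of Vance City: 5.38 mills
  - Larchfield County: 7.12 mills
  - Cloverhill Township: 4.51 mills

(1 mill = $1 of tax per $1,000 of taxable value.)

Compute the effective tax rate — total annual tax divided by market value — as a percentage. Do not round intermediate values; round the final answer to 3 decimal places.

Assessed value = $2,369,615 × 0.94 = $2,227,438.1
Regional Park District: $2,227,438.1 × 0.0013 = $2,895.66953
City of Vance City: $2,227,438.1 × 0.00538 = $11,983.616978
Larchfield County: $2,227,438.1 × 0.00712 = $15,859.359272
Cloverhill Township: $2,227,438.1 × 0.00451 = $10,045.745831
Total tax = $40,784.391611
Effective rate = $40,784.391611 ÷ $2,369,615 = 1.721% of market value

1.721%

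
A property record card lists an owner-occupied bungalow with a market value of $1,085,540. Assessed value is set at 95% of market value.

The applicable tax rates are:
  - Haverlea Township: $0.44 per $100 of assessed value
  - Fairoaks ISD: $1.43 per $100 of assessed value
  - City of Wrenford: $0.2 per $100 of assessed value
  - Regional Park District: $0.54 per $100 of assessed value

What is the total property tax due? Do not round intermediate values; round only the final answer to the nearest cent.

Assessed value = $1,085,540 × 0.95 = $1,031,263
Haverlea Township: $1,031,263 × 0.0044 = $4,537.5572
Fairoaks ISD: $1,031,263 × 0.0143 = $14,747.0609
City of Wrenford: $1,031,263 × 0.002 = $2,062.526
Regional Park District: $1,031,263 × 0.0054 = $5,568.8202
Total = $4,537.5572 + $14,747.0609 + $2,062.526 + $5,568.8202 = $26,915.9643

$26,915.96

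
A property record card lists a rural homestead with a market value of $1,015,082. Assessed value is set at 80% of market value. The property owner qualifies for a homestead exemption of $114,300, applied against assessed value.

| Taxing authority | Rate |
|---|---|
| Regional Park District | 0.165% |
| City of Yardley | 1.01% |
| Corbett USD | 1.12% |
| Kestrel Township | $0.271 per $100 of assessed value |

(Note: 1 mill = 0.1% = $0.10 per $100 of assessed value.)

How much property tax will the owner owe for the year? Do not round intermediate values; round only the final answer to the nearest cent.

Assessed value = $1,015,082 × 0.8 = $812,065.6
Taxable value = $812,065.6 − $114,300 = $697,765.6
Regional Park District: $697,765.6 × 0.00165 = $1,151.31324
City of Yardley: $697,765.6 × 0.0101 = $7,047.43256
Corbett USD: $697,765.6 × 0.0112 = $7,814.97472
Kestrel Township: $697,765.6 × 0.00271 = $1,890.944776
Total = $17,904.665296

$17,904.67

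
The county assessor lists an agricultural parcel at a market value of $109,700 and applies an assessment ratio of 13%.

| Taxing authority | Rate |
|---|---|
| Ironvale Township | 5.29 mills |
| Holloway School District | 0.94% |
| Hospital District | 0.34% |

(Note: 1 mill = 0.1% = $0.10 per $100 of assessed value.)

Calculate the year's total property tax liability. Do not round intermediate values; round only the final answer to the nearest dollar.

Assessed value = $109,700 × 0.13 = $14,261
Ironvale Township: $14,261 × 0.00529 = $75.44069
Holloway School District: $14,261 × 0.0094 = $134.0534
Hospital District: $14,261 × 0.0034 = $48.4874
Total = $257.98149

$258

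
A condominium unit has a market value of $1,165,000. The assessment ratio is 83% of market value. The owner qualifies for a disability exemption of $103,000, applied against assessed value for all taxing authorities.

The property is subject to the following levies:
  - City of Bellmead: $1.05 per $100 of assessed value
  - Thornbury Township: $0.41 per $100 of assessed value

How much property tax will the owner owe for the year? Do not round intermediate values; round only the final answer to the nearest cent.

Assessed value = $1,165,000 × 0.83 = $966,950
Taxable value = $966,950 − $103,000 = $863,950
City of Bellmead: $863,950 × 0.0105 = $9,071.475
Thornbury Township: $863,950 × 0.0041 = $3,542.195
Total = $9,071.475 + $3,542.195 = $12,613.67

$12,613.67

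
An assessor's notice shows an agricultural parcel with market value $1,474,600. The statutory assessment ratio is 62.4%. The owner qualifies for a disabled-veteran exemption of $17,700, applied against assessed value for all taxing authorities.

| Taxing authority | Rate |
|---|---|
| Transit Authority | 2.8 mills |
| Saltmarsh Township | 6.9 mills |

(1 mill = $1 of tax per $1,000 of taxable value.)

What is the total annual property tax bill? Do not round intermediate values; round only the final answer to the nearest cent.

Assessed value = $1,474,600 × 0.624 = $920,150.4
Taxable value = $920,150.4 − $17,700 = $902,450.4
Transit Authority: $902,450.4 × 0.0028 = $2,526.86112
Saltmarsh Township: $902,450.4 × 0.0069 = $6,226.90776
Total = $2,526.86112 + $6,226.90776 = $8,753.76888

$8,753.77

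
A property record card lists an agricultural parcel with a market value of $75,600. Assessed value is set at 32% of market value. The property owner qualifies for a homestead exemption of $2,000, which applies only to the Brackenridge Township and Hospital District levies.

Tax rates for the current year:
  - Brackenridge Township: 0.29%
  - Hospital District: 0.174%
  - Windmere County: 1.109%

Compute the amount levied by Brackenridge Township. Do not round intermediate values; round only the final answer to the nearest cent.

Assessed value = $75,600 × 0.32 = $24,192
Brackenridge Township taxable value = $24,192 − $2,000 = $22,192
Brackenridge Township levy = $22,192 × 0.0029 = $64.3568

$64.36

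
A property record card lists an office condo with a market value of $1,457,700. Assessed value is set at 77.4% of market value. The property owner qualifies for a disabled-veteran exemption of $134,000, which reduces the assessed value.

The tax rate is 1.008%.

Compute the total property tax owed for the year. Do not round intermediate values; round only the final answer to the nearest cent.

Assessed value = $1,457,700 × 0.774 = $1,128,259.8
Taxable value = $1,128,259.8 − $134,000 = $994,259.8
Tax = $994,259.8 × 0.01008 = $10,022.138784

$10,022.14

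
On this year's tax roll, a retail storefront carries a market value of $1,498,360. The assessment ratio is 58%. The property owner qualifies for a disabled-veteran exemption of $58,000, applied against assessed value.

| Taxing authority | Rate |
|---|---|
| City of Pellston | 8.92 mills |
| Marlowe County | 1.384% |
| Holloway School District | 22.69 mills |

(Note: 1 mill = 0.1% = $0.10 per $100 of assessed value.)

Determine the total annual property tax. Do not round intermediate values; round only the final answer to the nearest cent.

$36,862.17

Assessed value = $1,498,360 × 0.58 = $869,048.8
Taxable value = $869,048.8 − $58,000 = $811,048.8
City of Pellston: $811,048.8 × 0.00892 = $7,234.555296
Marlowe County: $811,048.8 × 0.01384 = $11,224.915392
Holloway School District: $811,048.8 × 0.02269 = $18,402.697272
Total = $36,862.16796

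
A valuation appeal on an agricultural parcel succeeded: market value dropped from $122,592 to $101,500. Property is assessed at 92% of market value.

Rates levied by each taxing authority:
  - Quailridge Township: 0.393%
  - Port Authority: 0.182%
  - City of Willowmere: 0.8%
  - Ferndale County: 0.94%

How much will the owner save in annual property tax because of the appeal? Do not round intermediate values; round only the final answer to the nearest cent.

Old assessed value = $122,592 × 0.92 = $112,784.64
New assessed value = $101,500 × 0.92 = $93,380
Combined rate = 0.00393 + 0.00182 + 0.008 + 0.0094 = 0.02315
Old tax = $112,784.64 × 0.02315 = $2,610.964416
New tax = $93,380 × 0.02315 = $2,161.747
Reduction = $2,610.964416 − $2,161.747 = $449.217416

$449.22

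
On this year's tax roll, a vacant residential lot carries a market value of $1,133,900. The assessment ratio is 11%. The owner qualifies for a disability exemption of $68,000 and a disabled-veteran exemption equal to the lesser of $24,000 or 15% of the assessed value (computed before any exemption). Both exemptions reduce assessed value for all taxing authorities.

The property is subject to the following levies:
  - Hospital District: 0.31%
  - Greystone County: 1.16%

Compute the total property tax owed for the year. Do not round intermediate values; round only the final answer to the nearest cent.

Assessed value = $1,133,900 × 0.11 = $124,729
Disabled-veteran exemption = min($24,000, 15% × $124,729) = min($24,000, $18,709.35) = $18,709.35 (percentage binds)
Taxable value = $124,729 − $68,000 − $18,709.35 = $38,019.65
Hospital District: $38,019.65 × 0.0031 = $117.860915
Greystone County: $38,019.65 × 0.0116 = $441.02794
Total = $558.888855

$558.89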